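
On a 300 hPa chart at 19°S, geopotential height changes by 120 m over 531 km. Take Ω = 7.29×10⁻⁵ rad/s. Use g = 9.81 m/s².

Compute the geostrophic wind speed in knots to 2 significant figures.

91 knots

Coriolis parameter at 19°S:
f = 2Ω sin φ = 2 × 7.29×10⁻⁵ × sin 19° = 4.75×10⁻⁵ s⁻¹
Height gradient: |∂Z/∂n| = 120 m / 531000 m = 2.26×10⁻⁴
On a pressure surface, geostrophic balance gives V_g = (g/f)|∂Z/∂n|:
V_g = 9.81 × 2.26×10⁻⁴ / 4.75×10⁻⁵ = 46.7 m/s
Converting: 46.7 m/s × 1.944 = 91 knots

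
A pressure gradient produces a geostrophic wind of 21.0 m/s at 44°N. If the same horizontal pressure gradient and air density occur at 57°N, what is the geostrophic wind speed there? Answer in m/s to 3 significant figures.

17.4 m/s

With the same pressure gradient and density, V_g ∝ 1/f ∝ 1/sin φ.
V₂ = V₁ · sin φ₁ / sin φ₂ = 21.0 × sin 44° / sin 57°
V₂ = 21.0 × 0.6947/0.8387 = 17.4 m/s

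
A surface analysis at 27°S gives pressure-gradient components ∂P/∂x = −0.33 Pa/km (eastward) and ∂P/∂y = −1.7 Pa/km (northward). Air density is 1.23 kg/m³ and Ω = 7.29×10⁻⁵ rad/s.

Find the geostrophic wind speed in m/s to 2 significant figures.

21 m/s

Coriolis parameter at 27°S:
f = 2Ω sin φ = 2 × 7.29×10⁻⁵ × sin 27° = 6.62×10⁻⁵ s⁻¹
In the Southern Hemisphere f is negative: f = −6.62×10⁻⁵ s⁻¹.
Component geostrophic relations (x east, y north):
u_g = −(1/(fρ)) ∂P/∂y,  v_g = (1/(fρ)) ∂P/∂x
u_g = −(−1.7×10⁻³)/(−6.62×10⁻⁵ × 1.23) = −20.9 m/s;  v_g = (−0.33×10⁻³)/(−6.62×10⁻⁵ × 1.23) = 4.05 m/s
|V_g| = √(u_g² + v_g²) = 21.3 m/s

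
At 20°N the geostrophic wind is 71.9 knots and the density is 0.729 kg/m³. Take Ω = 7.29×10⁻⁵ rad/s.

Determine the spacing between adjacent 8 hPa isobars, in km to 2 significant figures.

590 km

Coriolis parameter at 20°N:
f = 2Ω sin φ = 2 × 7.29×10⁻⁵ × sin 20° = 4.99×10⁻⁵ s⁻¹
Wind speed in SI: 71.9 knots = 37.0 m/s
Geostrophic balance rearranged: |∂P/∂n| = f ρ V_g
|∂P/∂n| = 4.99×10⁻⁵ × 0.729 × 37.0 = 1.34×10⁻³ Pa/m
Isobar spacing: Δn = ΔP/|∂P/∂n| = 800 Pa / 1.34×10⁻³ Pa/m = 594958 m ≈ 590 km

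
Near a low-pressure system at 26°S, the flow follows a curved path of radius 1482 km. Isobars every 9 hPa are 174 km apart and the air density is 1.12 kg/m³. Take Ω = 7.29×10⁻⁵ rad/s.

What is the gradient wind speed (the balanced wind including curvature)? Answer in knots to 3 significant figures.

93.2 knots

Coriolis parameter at 26°S:
f = 2Ω sin φ = 2 × 7.29×10⁻⁵ × sin 26° = 6.39×10⁻⁵ s⁻¹
Pressure gradient: |∂P/∂n| = 900 Pa / 174000 m = 5.17×10⁻³ Pa/m
Geostrophic speed: V_g = |∂P/∂n|/(fρ) = 5.17×10⁻³/(6.39×10⁻⁵ × 1.12) = 72.3 m/s
Around a low, centrifugal force acts outward with Coriolis, so pressure-gradient force balances both:
(1/ρ)|∂P/∂n| = fV + V²/R  →  V² + fR·V − fR·V_g = 0
With fR = 6.39×10⁻⁵ × 1482×10³ m = 94.7 m/s:
V = [−fR + √((fR)² + 4 fR V_g)]/2 = [−94.7 + √(94.7² + 4×94.7×72.3)]/2 = 48 m/s
Subgeostrophic (V < V_g = 72.3 m/s), as expected around a low.
Converting: 48 m/s × 1.944 = 93.2 knots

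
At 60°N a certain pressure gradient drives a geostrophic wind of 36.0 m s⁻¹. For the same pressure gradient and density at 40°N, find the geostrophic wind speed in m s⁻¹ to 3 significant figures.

With the same pressure gradient and density, V_g ∝ 1/f ∝ 1/sin φ.
V₂ = V₁ · sin φ₁ / sin φ₂ = 36.0 × sin 60° / sin 40°
V₂ = 36.0 × 0.8660/0.6428 = 48.5 m s⁻¹

48.5 m s⁻¹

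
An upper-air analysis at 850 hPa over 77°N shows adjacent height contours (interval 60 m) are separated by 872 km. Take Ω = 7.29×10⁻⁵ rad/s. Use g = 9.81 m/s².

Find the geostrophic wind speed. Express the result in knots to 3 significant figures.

Coriolis parameter at 77°N:
f = 2Ω sin φ = 2 × 7.29×10⁻⁵ × sin 77° = 1.42×10⁻⁴ s⁻¹
Height gradient: |∂Z/∂n| = 60 m / 872000 m = 6.88×10⁻⁵
On a pressure surface, geostrophic balance gives V_g = (g/f)|∂Z/∂n|:
V_g = 9.81 × 6.88×10⁻⁵ / 1.42×10⁻⁴ = 4.75 m/s
Converting: 4.75 m/s × 1.944 = 9.24 knots

9.24 knots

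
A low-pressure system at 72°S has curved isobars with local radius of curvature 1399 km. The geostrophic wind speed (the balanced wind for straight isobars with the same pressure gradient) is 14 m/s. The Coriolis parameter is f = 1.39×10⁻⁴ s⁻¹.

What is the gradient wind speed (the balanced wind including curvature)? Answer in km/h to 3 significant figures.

Around a low, centrifugal force acts outward with Coriolis, so pressure-gradient force balances both:
(1/ρ)|∂P/∂n| = fV + V²/R  →  V² + fR·V − fR·V_g = 0
With fR = 1.39×10⁻⁴ × 1399×10³ m = 194 m/s:
V = [−fR + √((fR)² + 4 fR V_g)]/2 = [−194 + √(194² + 4×194×14)]/2 = 13.1 m/s
Subgeostrophic (V < V_g = 14 m/s), as expected around a low.
Converting: 13.1 m/s × 3.6 = 47.2 km/h

47.2 km/h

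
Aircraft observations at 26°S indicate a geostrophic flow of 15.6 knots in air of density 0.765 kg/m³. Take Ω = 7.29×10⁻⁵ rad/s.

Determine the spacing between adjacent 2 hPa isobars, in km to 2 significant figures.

510 km

Coriolis parameter at 26°S:
f = 2Ω sin φ = 2 × 7.29×10⁻⁵ × sin 26° = 6.39×10⁻⁵ s⁻¹
Wind speed in SI: 15.6 knots = 8.03 m/s
Geostrophic balance rearranged: |∂P/∂n| = f ρ V_g
|∂P/∂n| = 6.39×10⁻⁵ × 0.765 × 8.03 = 3.92×10⁻⁴ Pa/m
Isobar spacing: Δn = ΔP/|∂P/∂n| = 200 Pa / 3.92×10⁻⁴ Pa/m = 509690 m ≈ 510 km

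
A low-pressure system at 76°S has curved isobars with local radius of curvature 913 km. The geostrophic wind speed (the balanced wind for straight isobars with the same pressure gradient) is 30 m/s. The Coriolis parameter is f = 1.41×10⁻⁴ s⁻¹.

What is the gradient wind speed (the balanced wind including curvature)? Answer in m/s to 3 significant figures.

Around a low, centrifugal force acts outward with Coriolis, so pressure-gradient force balances both:
(1/ρ)|∂P/∂n| = fV + V²/R  →  V² + fR·V − fR·V_g = 0
With fR = 1.41×10⁻⁴ × 913×10³ m = 129 m/s:
V = [−fR + √((fR)² + 4 fR V_g)]/2 = [−129 + √(129² + 4×129×30)]/2 = 25.1 m/s
Subgeostrophic (V < V_g = 30 m/s), as expected around a low.

25.1 m/s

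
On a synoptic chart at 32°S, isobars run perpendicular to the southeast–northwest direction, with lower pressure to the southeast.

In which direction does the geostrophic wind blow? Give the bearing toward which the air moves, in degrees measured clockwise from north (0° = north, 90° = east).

The pressure-gradient force points toward the southeast (bearing 135°).
Geostrophic balance: in the Southern Hemisphere the Coriolis force deflects motion to the left, so the geostrophic wind blows 90° to the left of the pressure-gradient force (low pressure on the right).
Rotating 135° by 90° counterclockwise gives 045° — the wind blows toward the northeast.

045°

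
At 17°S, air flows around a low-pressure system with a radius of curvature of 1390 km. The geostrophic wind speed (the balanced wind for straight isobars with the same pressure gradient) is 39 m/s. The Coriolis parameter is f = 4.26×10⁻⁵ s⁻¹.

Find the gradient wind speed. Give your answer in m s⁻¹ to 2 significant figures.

27 m s⁻¹

Around a low, centrifugal force acts outward with Coriolis, so pressure-gradient force balances both:
(1/ρ)|∂P/∂n| = fV + V²/R  →  V² + fR·V − fR·V_g = 0
With fR = 4.26×10⁻⁵ × 1390×10³ m = 59.2 m/s:
V = [−fR + √((fR)² + 4 fR V_g)]/2 = [−59.2 + √(59.2² + 4×59.2×39)]/2 = 26.8 m/s
Subgeostrophic (V < V_g = 39 m/s), as expected around a low.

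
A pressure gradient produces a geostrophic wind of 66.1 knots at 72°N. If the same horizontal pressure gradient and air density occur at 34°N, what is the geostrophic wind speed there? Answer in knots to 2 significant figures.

110 knots

With the same pressure gradient and density, V_g ∝ 1/f ∝ 1/sin φ.
V₂ = V₁ · sin φ₁ / sin φ₂ = 66.1 × sin 72° / sin 34°
V₂ = 66.1 × 0.9511/0.5592 = 110 knots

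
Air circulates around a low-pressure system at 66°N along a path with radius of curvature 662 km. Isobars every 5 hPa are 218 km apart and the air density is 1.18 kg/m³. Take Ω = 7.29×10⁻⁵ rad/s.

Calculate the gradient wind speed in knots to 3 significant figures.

24.8 knots

Coriolis parameter at 66°N:
f = 2Ω sin φ = 2 × 7.29×10⁻⁵ × sin 66° = 1.33×10⁻⁴ s⁻¹
Pressure gradient: |∂P/∂n| = 500 Pa / 218000 m = 2.29×10⁻³ Pa/m
Geostrophic speed: V_g = |∂P/∂n|/(fρ) = 2.29×10⁻³/(1.33×10⁻⁴ × 1.18) = 14.6 m/s
Around a low, centrifugal force acts outward with Coriolis, so pressure-gradient force balances both:
(1/ρ)|∂P/∂n| = fV + V²/R  →  V² + fR·V − fR·V_g = 0
With fR = 1.33×10⁻⁴ × 662×10³ m = 88.2 m/s:
V = [−fR + √((fR)² + 4 fR V_g)]/2 = [−88.2 + √(88.2² + 4×88.2×14.6)]/2 = 12.7 m/s
Subgeostrophic (V < V_g = 14.6 m/s), as expected around a low.
Converting: 12.7 m/s × 1.944 = 24.8 knots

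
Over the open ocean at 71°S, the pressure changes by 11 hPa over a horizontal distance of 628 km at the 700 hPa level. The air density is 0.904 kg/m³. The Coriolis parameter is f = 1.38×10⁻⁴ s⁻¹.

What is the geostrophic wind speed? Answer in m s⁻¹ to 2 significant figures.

Pressure gradient: |∂P/∂n| = 1100 Pa / 628000 m = 1.75×10⁻³ Pa/m
Geostrophic balance (pressure-gradient force = Coriolis force):
V_g = (1/(fρ)) |∂P/∂n| = 1.75×10⁻³ / (1.38×10⁻⁴ × 0.904) = 14.0 m/s

14 m s⁻¹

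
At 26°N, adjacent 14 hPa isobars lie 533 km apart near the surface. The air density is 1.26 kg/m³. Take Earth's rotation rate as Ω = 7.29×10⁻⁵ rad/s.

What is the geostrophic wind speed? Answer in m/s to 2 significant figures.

Coriolis parameter at 26°N:
f = 2Ω sin φ = 2 × 7.29×10⁻⁵ × sin 26° = 6.39×10⁻⁵ s⁻¹
Pressure gradient: |∂P/∂n| = 1400 Pa / 533000 m = 2.63×10⁻³ Pa/m
Geostrophic balance (pressure-gradient force = Coriolis force):
V_g = (1/(fρ)) |∂P/∂n| = 2.63×10⁻³ / (6.39×10⁻⁵ × 1.26) = 32.6 m/s

33 m/s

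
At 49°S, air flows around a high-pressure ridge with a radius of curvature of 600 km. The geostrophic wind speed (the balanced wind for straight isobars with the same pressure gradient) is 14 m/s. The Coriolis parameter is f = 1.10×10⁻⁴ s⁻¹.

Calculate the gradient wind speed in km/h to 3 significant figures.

72.6 km/h

Around a high, pressure-gradient force acts outward with centrifugal, so Coriolis balances both:
fV = (1/ρ)|∂P/∂n| + V²/R  →  V² − fR·V + fR·V_g = 0
With fR = 1.10×10⁻⁴ × 600×10³ m = 66.0 m/s:
V = [fR − √((fR)² − 4 fR V_g)]/2 = [66.0 − √(66.0² − 4×66.0×14)]/2 = 20.2 m/s
Supergeostrophic (V > V_g = 14 m/s), as expected around a high.
Converting: 20.2 m/s × 3.6 = 72.6 km/h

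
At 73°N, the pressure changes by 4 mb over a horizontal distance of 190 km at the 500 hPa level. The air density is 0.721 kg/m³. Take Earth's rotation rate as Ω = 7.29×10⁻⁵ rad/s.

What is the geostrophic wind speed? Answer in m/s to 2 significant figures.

21 m/s

Coriolis parameter at 73°N:
f = 2Ω sin φ = 2 × 7.29×10⁻⁵ × sin 73° = 1.39×10⁻⁴ s⁻¹
Pressure gradient: |∂P/∂n| = 400 Pa / 190000 m = 2.11×10⁻³ Pa/m
Geostrophic balance (pressure-gradient force = Coriolis force):
V_g = (1/(fρ)) |∂P/∂n| = 2.11×10⁻³ / (1.39×10⁻⁴ × 0.721) = 20.9 m/s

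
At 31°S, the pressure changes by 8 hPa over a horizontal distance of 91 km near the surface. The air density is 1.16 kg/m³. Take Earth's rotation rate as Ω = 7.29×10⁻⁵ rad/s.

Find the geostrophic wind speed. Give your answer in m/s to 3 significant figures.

Coriolis parameter at 31°S:
f = 2Ω sin φ = 2 × 7.29×10⁻⁵ × sin 31° = 7.51×10⁻⁵ s⁻¹
Pressure gradient: |∂P/∂n| = 800 Pa / 91000 m = 8.79×10⁻³ Pa/m
Geostrophic balance (pressure-gradient force = Coriolis force):
V_g = (1/(fρ)) |∂P/∂n| = 8.79×10⁻³ / (7.51×10⁻⁵ × 1.16) = 101 m/s

101 m/s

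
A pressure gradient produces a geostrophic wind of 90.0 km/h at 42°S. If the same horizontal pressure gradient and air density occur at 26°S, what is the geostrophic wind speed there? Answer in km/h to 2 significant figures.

With the same pressure gradient and density, V_g ∝ 1/f ∝ 1/sin φ.
V₂ = V₁ · sin φ₁ / sin φ₂ = 90.0 × sin 42° / sin 26°
V₂ = 90.0 × 0.6691/0.4384 = 140 km/h

140 km/h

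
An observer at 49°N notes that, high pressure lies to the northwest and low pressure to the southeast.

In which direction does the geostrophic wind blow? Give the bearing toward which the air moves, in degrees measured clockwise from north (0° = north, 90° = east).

225°

The pressure-gradient force points toward the southeast (bearing 135°).
Geostrophic balance: in the Northern Hemisphere the Coriolis force deflects motion to the right, so the geostrophic wind blows 90° to the right of the pressure-gradient force (low pressure on the left).
Rotating 135° by 90° clockwise gives 225° — the wind blows toward the southwest.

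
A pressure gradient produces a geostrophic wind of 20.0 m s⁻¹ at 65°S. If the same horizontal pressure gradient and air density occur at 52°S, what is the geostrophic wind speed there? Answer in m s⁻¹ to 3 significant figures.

23.0 m s⁻¹

With the same pressure gradient and density, V_g ∝ 1/f ∝ 1/sin φ.
V₂ = V₁ · sin φ₁ / sin φ₂ = 20.0 × sin 65° / sin 52°
V₂ = 20.0 × 0.9063/0.7880 = 23.0 m s⁻¹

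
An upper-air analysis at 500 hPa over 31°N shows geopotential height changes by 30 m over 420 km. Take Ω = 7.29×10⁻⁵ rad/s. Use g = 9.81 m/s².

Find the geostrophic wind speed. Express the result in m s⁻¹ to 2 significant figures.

Coriolis parameter at 31°N:
f = 2Ω sin φ = 2 × 7.29×10⁻⁵ × sin 31° = 7.51×10⁻⁵ s⁻¹
Height gradient: |∂Z/∂n| = 30 m / 420000 m = 7.14×10⁻⁵
On a pressure surface, geostrophic balance gives V_g = (g/f)|∂Z/∂n|:
V_g = 9.81 × 7.14×10⁻⁵ / 7.51×10⁻⁵ = 9.33 m/s

9.3 m s⁻¹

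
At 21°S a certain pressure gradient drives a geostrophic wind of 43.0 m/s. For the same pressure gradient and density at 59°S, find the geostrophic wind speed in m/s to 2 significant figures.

With the same pressure gradient and density, V_g ∝ 1/f ∝ 1/sin φ.
V₂ = V₁ · sin φ₁ / sin φ₂ = 43.0 × sin 21° / sin 59°
V₂ = 43.0 × 0.3584/0.8572 = 18 m/s

18 m/s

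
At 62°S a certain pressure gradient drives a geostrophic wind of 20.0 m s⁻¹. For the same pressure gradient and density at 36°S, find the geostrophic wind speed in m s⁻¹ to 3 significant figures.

30.0 m s⁻¹

With the same pressure gradient and density, V_g ∝ 1/f ∝ 1/sin φ.
V₂ = V₁ · sin φ₁ / sin φ₂ = 20.0 × sin 62° / sin 36°
V₂ = 20.0 × 0.8829/0.5878 = 30.0 m s⁻¹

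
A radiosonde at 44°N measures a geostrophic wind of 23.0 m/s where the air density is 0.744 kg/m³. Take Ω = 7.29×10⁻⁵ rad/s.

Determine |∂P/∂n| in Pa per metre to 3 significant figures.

Coriolis parameter at 44°N:
f = 2Ω sin φ = 2 × 7.29×10⁻⁵ × sin 44° = 1.01×10⁻⁴ s⁻¹
Geostrophic balance rearranged: |∂P/∂n| = f ρ V_g
|∂P/∂n| = 1.01×10⁻⁴ × 0.744 × 23.0 = 1.73×10⁻³ Pa/m

1.73×10⁻³ Pa/m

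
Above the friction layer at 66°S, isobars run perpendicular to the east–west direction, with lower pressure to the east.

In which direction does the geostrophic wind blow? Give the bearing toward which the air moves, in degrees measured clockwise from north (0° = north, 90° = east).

The pressure-gradient force points toward the east (bearing 090°).
Geostrophic balance: in the Southern Hemisphere the Coriolis force deflects motion to the left, so the geostrophic wind blows 90° to the left of the pressure-gradient force (low pressure on the right).
Rotating 090° by 90° counterclockwise gives 000° — the wind blows toward the north.

000°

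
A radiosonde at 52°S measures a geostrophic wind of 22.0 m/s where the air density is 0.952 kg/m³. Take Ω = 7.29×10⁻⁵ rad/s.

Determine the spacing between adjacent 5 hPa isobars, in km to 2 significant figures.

210 km

Coriolis parameter at 52°S:
f = 2Ω sin φ = 2 × 7.29×10⁻⁵ × sin 52° = 1.15×10⁻⁴ s⁻¹
Geostrophic balance rearranged: |∂P/∂n| = f ρ V_g
|∂P/∂n| = 1.15×10⁻⁴ × 0.952 × 22.0 = 2.41×10⁻³ Pa/m
Isobar spacing: Δn = ΔP/|∂P/∂n| = 500 Pa / 2.41×10⁻³ Pa/m = 207788 m ≈ 210 km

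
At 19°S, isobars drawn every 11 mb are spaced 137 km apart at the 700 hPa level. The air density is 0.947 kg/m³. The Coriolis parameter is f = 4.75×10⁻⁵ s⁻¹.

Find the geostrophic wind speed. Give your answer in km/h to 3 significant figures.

Pressure gradient: |∂P/∂n| = 1100 Pa / 137000 m = 8.03×10⁻³ Pa/m
Geostrophic balance (pressure-gradient force = Coriolis force):
V_g = (1/(fρ)) |∂P/∂n| = 8.03×10⁻³ / (4.75×10⁻⁵ × 0.947) = 178 m/s
Converting: 178 m/s × 3.6 = 643 km/h

643 km/h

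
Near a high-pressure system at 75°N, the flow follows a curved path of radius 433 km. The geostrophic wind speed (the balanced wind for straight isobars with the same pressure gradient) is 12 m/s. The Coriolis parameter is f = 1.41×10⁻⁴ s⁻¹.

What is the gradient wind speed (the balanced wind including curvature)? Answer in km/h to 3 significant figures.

Around a high, pressure-gradient force acts outward with centrifugal, so Coriolis balances both:
fV = (1/ρ)|∂P/∂n| + V²/R  →  V² − fR·V + fR·V_g = 0
With fR = 1.41×10⁻⁴ × 433×10³ m = 61.1 m/s:
V = [fR − √((fR)² − 4 fR V_g)]/2 = [61.1 − √(61.1² − 4×61.1×12)]/2 = 16.4 m/s
Supergeostrophic (V > V_g = 12 m/s), as expected around a high.
Converting: 16.4 m/s × 3.6 = 59.1 km/h

59.1 km/h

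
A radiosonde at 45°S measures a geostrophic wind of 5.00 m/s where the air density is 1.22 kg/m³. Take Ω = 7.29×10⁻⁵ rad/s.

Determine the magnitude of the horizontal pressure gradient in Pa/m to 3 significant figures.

6.29×10⁻⁴ Pa/m

Coriolis parameter at 45°S:
f = 2Ω sin φ = 2 × 7.29×10⁻⁵ × sin 45° = 1.03×10⁻⁴ s⁻¹
Geostrophic balance rearranged: |∂P/∂n| = f ρ V_g
|∂P/∂n| = 1.03×10⁻⁴ × 1.22 × 5.00 = 6.29×10⁻⁴ Pa/m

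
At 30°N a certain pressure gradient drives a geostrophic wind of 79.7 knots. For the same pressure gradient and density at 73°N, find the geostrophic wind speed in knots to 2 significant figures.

42 knots

With the same pressure gradient and density, V_g ∝ 1/f ∝ 1/sin φ.
V₂ = V₁ · sin φ₁ / sin φ₂ = 79.7 × sin 30° / sin 73°
V₂ = 79.7 × 0.5000/0.9563 = 42 knots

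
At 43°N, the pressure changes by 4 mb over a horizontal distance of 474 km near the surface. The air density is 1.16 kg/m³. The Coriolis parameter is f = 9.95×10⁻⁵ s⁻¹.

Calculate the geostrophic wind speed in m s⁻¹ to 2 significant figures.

7.3 m s⁻¹

Pressure gradient: |∂P/∂n| = 400 Pa / 474000 m = 8.44×10⁻⁴ Pa/m
Geostrophic balance (pressure-gradient force = Coriolis force):
V_g = (1/(fρ)) |∂P/∂n| = 8.44×10⁻⁴ / (9.95×10⁻⁵ × 1.16) = 7.31 m/s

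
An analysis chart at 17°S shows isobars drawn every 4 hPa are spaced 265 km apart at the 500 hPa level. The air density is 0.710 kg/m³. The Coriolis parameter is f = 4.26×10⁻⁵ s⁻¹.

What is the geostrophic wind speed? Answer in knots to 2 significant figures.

97 knots

Pressure gradient: |∂P/∂n| = 400 Pa / 265000 m = 1.51×10⁻³ Pa/m
Geostrophic balance (pressure-gradient force = Coriolis force):
V_g = (1/(fρ)) |∂P/∂n| = 1.51×10⁻³ / (4.26×10⁻⁵ × 0.710) = 49.9 m/s
Converting: 49.9 m/s × 1.944 = 97 knots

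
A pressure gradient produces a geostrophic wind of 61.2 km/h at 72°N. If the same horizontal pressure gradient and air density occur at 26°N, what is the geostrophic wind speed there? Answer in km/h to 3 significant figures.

With the same pressure gradient and density, V_g ∝ 1/f ∝ 1/sin φ.
V₂ = V₁ · sin φ₁ / sin φ₂ = 61.2 × sin 72° / sin 26°
V₂ = 61.2 × 0.9511/0.4384 = 133 km/h

133 km/h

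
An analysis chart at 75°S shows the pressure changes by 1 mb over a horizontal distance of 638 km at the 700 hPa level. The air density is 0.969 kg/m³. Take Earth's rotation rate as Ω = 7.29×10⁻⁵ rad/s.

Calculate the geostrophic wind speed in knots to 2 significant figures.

Coriolis parameter at 75°S:
f = 2Ω sin φ = 2 × 7.29×10⁻⁵ × sin 75° = 1.41×10⁻⁴ s⁻¹
Pressure gradient: |∂P/∂n| = 100 Pa / 638000 m = 1.57×10⁻⁴ Pa/m
Geostrophic balance (pressure-gradient force = Coriolis force):
V_g = (1/(fρ)) |∂P/∂n| = 1.57×10⁻⁴ / (1.41×10⁻⁴ × 0.969) = 1.15 m/s
Converting: 1.15 m/s × 1.944 = 2.2 knots

2.2 knots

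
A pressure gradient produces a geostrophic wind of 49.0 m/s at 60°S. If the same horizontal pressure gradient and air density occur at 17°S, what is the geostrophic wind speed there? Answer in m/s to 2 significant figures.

150 m/s

With the same pressure gradient and density, V_g ∝ 1/f ∝ 1/sin φ.
V₂ = V₁ · sin φ₁ / sin φ₂ = 49.0 × sin 60° / sin 17°
V₂ = 49.0 × 0.8660/0.2924 = 150 m/s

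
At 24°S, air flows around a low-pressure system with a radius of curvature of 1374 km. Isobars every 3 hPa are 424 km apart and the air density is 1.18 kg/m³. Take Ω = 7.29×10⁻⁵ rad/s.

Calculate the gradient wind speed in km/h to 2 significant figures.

33 km/h

Coriolis parameter at 24°S:
f = 2Ω sin φ = 2 × 7.29×10⁻⁵ × sin 24° = 5.93×10⁻⁵ s⁻¹
Pressure gradient: |∂P/∂n| = 300 Pa / 424000 m = 7.08×10⁻⁴ Pa/m
Geostrophic speed: V_g = |∂P/∂n|/(fρ) = 7.08×10⁻⁴/(5.93×10⁻⁵ × 1.18) = 10.1 m/s
Around a low, centrifugal force acts outward with Coriolis, so pressure-gradient force balances both:
(1/ρ)|∂P/∂n| = fV + V²/R  →  V² + fR·V − fR·V_g = 0
With fR = 5.93×10⁻⁵ × 1374×10³ m = 81.5 m/s:
V = [−fR + √((fR)² + 4 fR V_g)]/2 = [−81.5 + √(81.5² + 4×81.5×10.1)]/2 = 9.1 m/s
Subgeostrophic (V < V_g = 10.1 m/s), as expected around a low.
Converting: 9.1 m/s × 3.6 = 33 km/h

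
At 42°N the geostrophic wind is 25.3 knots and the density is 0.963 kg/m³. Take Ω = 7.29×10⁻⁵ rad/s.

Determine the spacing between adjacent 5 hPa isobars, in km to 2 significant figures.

Coriolis parameter at 42°N:
f = 2Ω sin φ = 2 × 7.29×10⁻⁵ × sin 42° = 9.76×10⁻⁵ s⁻¹
Wind speed in SI: 25.3 knots = 13.0 m/s
Geostrophic balance rearranged: |∂P/∂n| = f ρ V_g
|∂P/∂n| = 9.76×10⁻⁵ × 0.963 × 13.0 = 1.22×10⁻³ Pa/m
Isobar spacing: Δn = ΔP/|∂P/∂n| = 500 Pa / 1.22×10⁻³ Pa/m = 408900 m ≈ 410 km

410 km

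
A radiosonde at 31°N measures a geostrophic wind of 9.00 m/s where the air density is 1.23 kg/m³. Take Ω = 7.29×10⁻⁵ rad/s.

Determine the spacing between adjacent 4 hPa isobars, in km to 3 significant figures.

Coriolis parameter at 31°N:
f = 2Ω sin φ = 2 × 7.29×10⁻⁵ × sin 31° = 7.51×10⁻⁵ s⁻¹
Geostrophic balance rearranged: |∂P/∂n| = f ρ V_g
|∂P/∂n| = 7.51×10⁻⁵ × 1.23 × 9.00 = 8.31×10⁻⁴ Pa/m
Isobar spacing: Δn = ΔP/|∂P/∂n| = 400 Pa / 8.31×10⁻⁴ Pa/m = 481189 m ≈ 481 km

481 km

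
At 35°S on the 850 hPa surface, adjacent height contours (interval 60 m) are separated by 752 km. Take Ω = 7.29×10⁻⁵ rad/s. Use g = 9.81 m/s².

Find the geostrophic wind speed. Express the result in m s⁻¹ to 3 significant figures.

9.36 m s⁻¹

Coriolis parameter at 35°S:
f = 2Ω sin φ = 2 × 7.29×10⁻⁵ × sin 35° = 8.36×10⁻⁵ s⁻¹
Height gradient: |∂Z/∂n| = 60 m / 752000 m = 7.98×10⁻⁵
On a pressure surface, geostrophic balance gives V_g = (g/f)|∂Z/∂n|:
V_g = 9.81 × 7.98×10⁻⁵ / 8.36×10⁻⁵ = 9.36 m/s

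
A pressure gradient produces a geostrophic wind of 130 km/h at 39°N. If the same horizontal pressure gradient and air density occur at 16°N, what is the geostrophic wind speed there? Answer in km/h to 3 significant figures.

With the same pressure gradient and density, V_g ∝ 1/f ∝ 1/sin φ.
V₂ = V₁ · sin φ₁ / sin φ₂ = 130 × sin 39° / sin 16°
V₂ = 130 × 0.6293/0.2756 = 297 km/h

297 km/h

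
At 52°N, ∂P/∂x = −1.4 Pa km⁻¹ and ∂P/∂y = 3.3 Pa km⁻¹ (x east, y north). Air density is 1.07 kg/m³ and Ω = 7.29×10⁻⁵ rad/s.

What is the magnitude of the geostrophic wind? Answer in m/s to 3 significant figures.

Coriolis parameter at 52°N:
f = 2Ω sin φ = 2 × 7.29×10⁻⁵ × sin 52° = 1.15×10⁻⁴ s⁻¹
Component geostrophic relations (x east, y north):
u_g = −(1/(fρ)) ∂P/∂y,  v_g = (1/(fρ)) ∂P/∂x
u_g = −(3.3×10⁻³)/(1.15×10⁻⁴ × 1.07) = −26.8 m/s;  v_g = (−1.4×10⁻³)/(1.15×10⁻⁴ × 1.07) = −11.4 m/s
|V_g| = √(u_g² + v_g²) = 29.2 m/s

29.2 m/s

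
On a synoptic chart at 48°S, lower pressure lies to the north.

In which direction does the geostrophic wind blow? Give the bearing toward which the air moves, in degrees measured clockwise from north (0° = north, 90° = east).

The pressure-gradient force points toward the north (bearing 000°).
Geostrophic balance: in the Southern Hemisphere the Coriolis force deflects motion to the left, so the geostrophic wind blows 90° to the left of the pressure-gradient force (low pressure on the right).
Rotating 000° by 90° counterclockwise gives 270° — the wind blows toward the west.

270°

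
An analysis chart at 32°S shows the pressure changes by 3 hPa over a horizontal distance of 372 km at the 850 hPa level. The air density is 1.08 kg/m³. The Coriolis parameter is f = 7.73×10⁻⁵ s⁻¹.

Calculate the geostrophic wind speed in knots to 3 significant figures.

18.8 knots

Pressure gradient: |∂P/∂n| = 300 Pa / 372000 m = 8.06×10⁻⁴ Pa/m
Geostrophic balance (pressure-gradient force = Coriolis force):
V_g = (1/(fρ)) |∂P/∂n| = 8.06×10⁻⁴ / (7.73×10⁻⁵ × 1.08) = 9.66 m/s
Converting: 9.66 m/s × 1.944 = 18.8 knots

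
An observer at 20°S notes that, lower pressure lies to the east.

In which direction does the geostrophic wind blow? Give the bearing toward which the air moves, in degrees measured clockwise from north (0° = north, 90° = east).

The pressure-gradient force points toward the east (bearing 090°).
Geostrophic balance: in the Southern Hemisphere the Coriolis force deflects motion to the left, so the geostrophic wind blows 90° to the left of the pressure-gradient force (low pressure on the right).
Rotating 090° by 90° counterclockwise gives 000° — the wind blows toward the north.

000°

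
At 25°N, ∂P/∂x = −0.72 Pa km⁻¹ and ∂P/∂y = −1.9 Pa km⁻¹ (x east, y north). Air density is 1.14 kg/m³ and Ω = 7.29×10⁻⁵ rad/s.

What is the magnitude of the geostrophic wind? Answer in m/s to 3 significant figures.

Coriolis parameter at 25°N:
f = 2Ω sin φ = 2 × 7.29×10⁻⁵ × sin 25° = 6.16×10⁻⁵ s⁻¹
Component geostrophic relations (x east, y north):
u_g = −(1/(fρ)) ∂P/∂y,  v_g = (1/(fρ)) ∂P/∂x
u_g = −(−1.9×10⁻³)/(6.16×10⁻⁵ × 1.14) = 27.0 m/s;  v_g = (−0.72×10⁻³)/(6.16×10⁻⁵ × 1.14) = −10.2 m/s
|V_g| = √(u_g² + v_g²) = 28.9 m/s

28.9 m/s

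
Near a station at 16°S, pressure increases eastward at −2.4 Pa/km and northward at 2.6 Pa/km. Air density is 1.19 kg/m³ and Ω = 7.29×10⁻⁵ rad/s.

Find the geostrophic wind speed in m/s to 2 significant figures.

74 m/s

Coriolis parameter at 16°S:
f = 2Ω sin φ = 2 × 7.29×10⁻⁵ × sin 16° = 4.02×10⁻⁵ s⁻¹
In the Southern Hemisphere f is negative: f = −4.02×10⁻⁵ s⁻¹.
Component geostrophic relations (x east, y north):
u_g = −(1/(fρ)) ∂P/∂y,  v_g = (1/(fρ)) ∂P/∂x
u_g = −(2.6×10⁻³)/(−4.02×10⁻⁵ × 1.19) = 54.4 m/s;  v_g = (−2.4×10⁻³)/(−4.02×10⁻⁵ × 1.19) = 50.2 m/s
|V_g| = √(u_g² + v_g²) = 74.0 m/s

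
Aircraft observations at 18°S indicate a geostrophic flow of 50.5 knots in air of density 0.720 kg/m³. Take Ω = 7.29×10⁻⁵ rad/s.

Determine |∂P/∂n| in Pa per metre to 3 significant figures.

8.43×10⁻⁴ Pa/m

Coriolis parameter at 18°S:
f = 2Ω sin φ = 2 × 7.29×10⁻⁵ × sin 18° = 4.51×10⁻⁵ s⁻¹
Wind speed in SI: 50.5 knots = 26.0 m/s
Geostrophic balance rearranged: |∂P/∂n| = f ρ V_g
|∂P/∂n| = 4.51×10⁻⁵ × 0.720 × 26.0 = 8.43×10⁻⁴ Pa/m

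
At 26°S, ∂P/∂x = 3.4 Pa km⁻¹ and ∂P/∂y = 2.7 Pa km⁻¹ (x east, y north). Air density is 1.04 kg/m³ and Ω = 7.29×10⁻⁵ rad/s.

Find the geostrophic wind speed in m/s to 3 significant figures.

Coriolis parameter at 26°S:
f = 2Ω sin φ = 2 × 7.29×10⁻⁵ × sin 26° = 6.39×10⁻⁵ s⁻¹
In the Southern Hemisphere f is negative: f = −6.39×10⁻⁵ s⁻¹.
Component geostrophic relations (x east, y north):
u_g = −(1/(fρ)) ∂P/∂y,  v_g = (1/(fρ)) ∂P/∂x
u_g = −(2.7×10⁻³)/(−6.39×10⁻⁵ × 1.04) = 40.6 m/s;  v_g = (3.4×10⁻³)/(−6.39×10⁻⁵ × 1.04) = −51.2 m/s
|V_g| = √(u_g² + v_g²) = 65.3 m/s

65.3 m/s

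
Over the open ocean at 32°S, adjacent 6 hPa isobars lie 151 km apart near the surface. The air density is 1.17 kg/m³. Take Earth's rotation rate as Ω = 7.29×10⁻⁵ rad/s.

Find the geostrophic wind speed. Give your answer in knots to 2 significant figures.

85 knots

Coriolis parameter at 32°S:
f = 2Ω sin φ = 2 × 7.29×10⁻⁵ × sin 32° = 7.73×10⁻⁵ s⁻¹
Pressure gradient: |∂P/∂n| = 600 Pa / 151000 m = 3.97×10⁻³ Pa/m
Geostrophic balance (pressure-gradient force = Coriolis force):
V_g = (1/(fρ)) |∂P/∂n| = 3.97×10⁻³ / (7.73×10⁻⁵ × 1.17) = 44.0 m/s
Converting: 44.0 m/s × 1.944 = 85 knots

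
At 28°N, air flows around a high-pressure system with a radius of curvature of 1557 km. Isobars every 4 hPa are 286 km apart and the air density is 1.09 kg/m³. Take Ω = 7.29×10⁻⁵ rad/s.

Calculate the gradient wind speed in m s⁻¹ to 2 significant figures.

Coriolis parameter at 28°N:
f = 2Ω sin φ = 2 × 7.29×10⁻⁵ × sin 28° = 6.84×10⁻⁵ s⁻¹
Pressure gradient: |∂P/∂n| = 400 Pa / 286000 m = 1.40×10⁻³ Pa/m
Geostrophic speed: V_g = |∂P/∂n|/(fρ) = 1.40×10⁻³/(6.84×10⁻⁵ × 1.09) = 18.7 m/s
Around a high, pressure-gradient force acts outward with centrifugal, so Coriolis balances both:
fV = (1/ρ)|∂P/∂n| + V²/R  →  V² − fR·V + fR·V_g = 0
With fR = 6.84×10⁻⁵ × 1557×10³ m = 107 m/s:
V = [fR − √((fR)² − 4 fR V_g)]/2 = [107 − √(107² − 4×107×18.7)]/2 = 24.3 m/s
Supergeostrophic (V > V_g = 18.7 m/s), as expected around a high.

24 m s⁻¹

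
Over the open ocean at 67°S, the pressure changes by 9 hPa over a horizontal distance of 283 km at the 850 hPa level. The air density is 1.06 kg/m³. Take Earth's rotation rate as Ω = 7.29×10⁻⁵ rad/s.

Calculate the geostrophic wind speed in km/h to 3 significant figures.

Coriolis parameter at 67°S:
f = 2Ω sin φ = 2 × 7.29×10⁻⁵ × sin 67° = 1.34×10⁻⁴ s⁻¹
Pressure gradient: |∂P/∂n| = 900 Pa / 283000 m = 3.18×10⁻³ Pa/m
Geostrophic balance (pressure-gradient force = Coriolis force):
V_g = (1/(fρ)) |∂P/∂n| = 3.18×10⁻³ / (1.34×10⁻⁴ × 1.06) = 22.4 m/s
Converting: 22.4 m/s × 3.6 = 80.5 km/h

80.5 km/h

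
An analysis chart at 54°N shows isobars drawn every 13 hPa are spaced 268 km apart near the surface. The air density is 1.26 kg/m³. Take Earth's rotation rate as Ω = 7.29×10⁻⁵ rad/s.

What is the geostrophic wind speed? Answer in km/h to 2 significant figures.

120 km/h

Coriolis parameter at 54°N:
f = 2Ω sin φ = 2 × 7.29×10⁻⁵ × sin 54° = 1.18×10⁻⁴ s⁻¹
Pressure gradient: |∂P/∂n| = 1300 Pa / 268000 m = 4.85×10⁻³ Pa/m
Geostrophic balance (pressure-gradient force = Coriolis force):
V_g = (1/(fρ)) |∂P/∂n| = 4.85×10⁻³ / (1.18×10⁻⁴ × 1.26) = 32.6 m/s
Converting: 32.6 m/s × 3.6 = 120 km/h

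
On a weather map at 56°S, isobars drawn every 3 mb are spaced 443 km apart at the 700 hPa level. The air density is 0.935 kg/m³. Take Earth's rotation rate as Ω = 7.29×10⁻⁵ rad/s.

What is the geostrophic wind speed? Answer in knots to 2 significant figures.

12 knots

Coriolis parameter at 56°S:
f = 2Ω sin φ = 2 × 7.29×10⁻⁵ × sin 56° = 1.21×10⁻⁴ s⁻¹
Pressure gradient: |∂P/∂n| = 300 Pa / 443000 m = 6.77×10⁻⁴ Pa/m
Geostrophic balance (pressure-gradient force = Coriolis force):
V_g = (1/(fρ)) |∂P/∂n| = 6.77×10⁻⁴ / (1.21×10⁻⁴ × 0.935) = 5.99 m/s
Converting: 5.99 m/s × 1.944 = 12 knots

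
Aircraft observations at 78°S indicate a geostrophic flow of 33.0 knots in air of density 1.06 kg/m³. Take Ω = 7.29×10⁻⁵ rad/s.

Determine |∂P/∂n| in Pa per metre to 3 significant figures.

Coriolis parameter at 78°S:
f = 2Ω sin φ = 2 × 7.29×10⁻⁵ × sin 78° = 1.43×10⁻⁴ s⁻¹
Wind speed in SI: 33.0 knots = 17.0 m/s
Geostrophic balance rearranged: |∂P/∂n| = f ρ V_g
|∂P/∂n| = 1.43×10⁻⁴ × 1.06 × 17.0 = 2.57×10⁻³ Pa/m

2.57×10⁻³ Pa/m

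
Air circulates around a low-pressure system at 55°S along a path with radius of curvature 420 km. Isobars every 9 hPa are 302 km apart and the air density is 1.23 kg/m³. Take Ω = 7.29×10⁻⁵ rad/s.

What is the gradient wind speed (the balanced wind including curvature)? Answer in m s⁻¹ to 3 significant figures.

15.5 m s⁻¹

Coriolis parameter at 55°S:
f = 2Ω sin φ = 2 × 7.29×10⁻⁵ × sin 55° = 1.19×10⁻⁴ s⁻¹
Pressure gradient: |∂P/∂n| = 900 Pa / 302000 m = 2.98×10⁻³ Pa/m
Geostrophic speed: V_g = |∂P/∂n|/(fρ) = 2.98×10⁻³/(1.19×10⁻⁴ × 1.23) = 20.3 m/s
Around a low, centrifugal force acts outward with Coriolis, so pressure-gradient force balances both:
(1/ρ)|∂P/∂n| = fV + V²/R  →  V² + fR·V − fR·V_g = 0
With fR = 1.19×10⁻⁴ × 420×10³ m = 50.2 m/s:
V = [−fR + √((fR)² + 4 fR V_g)]/2 = [−50.2 + √(50.2² + 4×50.2×20.3)]/2 = 15.5 m/s
Subgeostrophic (V < V_g = 20.3 m/s), as expected around a low.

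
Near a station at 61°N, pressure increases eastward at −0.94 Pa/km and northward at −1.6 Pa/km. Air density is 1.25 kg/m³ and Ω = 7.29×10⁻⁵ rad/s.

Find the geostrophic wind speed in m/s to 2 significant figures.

Coriolis parameter at 61°N:
f = 2Ω sin φ = 2 × 7.29×10⁻⁵ × sin 61° = 1.28×10⁻⁴ s⁻¹
Component geostrophic relations (x east, y north):
u_g = −(1/(fρ)) ∂P/∂y,  v_g = (1/(fρ)) ∂P/∂x
u_g = −(−1.6×10⁻³)/(1.28×10⁻⁴ × 1.25) = 10.0 m/s;  v_g = (−0.94×10⁻³)/(1.28×10⁻⁴ × 1.25) = −5.90 m/s
|V_g| = √(u_g² + v_g²) = 11.6 m/s

12 m/s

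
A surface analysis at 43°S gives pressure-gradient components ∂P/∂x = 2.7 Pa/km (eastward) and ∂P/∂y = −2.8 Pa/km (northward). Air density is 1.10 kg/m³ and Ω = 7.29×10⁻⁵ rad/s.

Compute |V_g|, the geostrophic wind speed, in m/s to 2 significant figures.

36 m/s

Coriolis parameter at 43°S:
f = 2Ω sin φ = 2 × 7.29×10⁻⁵ × sin 43° = 9.94×10⁻⁵ s⁻¹
In the Southern Hemisphere f is negative: f = −9.94×10⁻⁵ s⁻¹.
Component geostrophic relations (x east, y north):
u_g = −(1/(fρ)) ∂P/∂y,  v_g = (1/(fρ)) ∂P/∂x
u_g = −(−2.8×10⁻³)/(−9.94×10⁻⁵ × 1.10) = −25.6 m/s;  v_g = (2.7×10⁻³)/(−9.94×10⁻⁵ × 1.10) = −24.7 m/s
|V_g| = √(u_g² + v_g²) = 35.6 m/s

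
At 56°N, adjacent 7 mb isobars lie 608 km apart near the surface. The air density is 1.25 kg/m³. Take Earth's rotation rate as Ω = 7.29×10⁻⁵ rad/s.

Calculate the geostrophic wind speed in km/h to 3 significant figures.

27.4 km/h

Coriolis parameter at 56°N:
f = 2Ω sin φ = 2 × 7.29×10⁻⁵ × sin 56° = 1.21×10⁻⁴ s⁻¹
Pressure gradient: |∂P/∂n| = 700 Pa / 608000 m = 1.15×10⁻³ Pa/m
Geostrophic balance (pressure-gradient force = Coriolis force):
V_g = (1/(fρ)) |∂P/∂n| = 1.15×10⁻³ / (1.21×10⁻⁴ × 1.25) = 7.62 m/s
Converting: 7.62 m/s × 3.6 = 27.4 km/h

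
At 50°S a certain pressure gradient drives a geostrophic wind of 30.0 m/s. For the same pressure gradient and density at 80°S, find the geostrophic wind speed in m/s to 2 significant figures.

With the same pressure gradient and density, V_g ∝ 1/f ∝ 1/sin φ.
V₂ = V₁ · sin φ₁ / sin φ₂ = 30.0 × sin 50° / sin 80°
V₂ = 30.0 × 0.7660/0.9848 = 23 m/s

23 m/s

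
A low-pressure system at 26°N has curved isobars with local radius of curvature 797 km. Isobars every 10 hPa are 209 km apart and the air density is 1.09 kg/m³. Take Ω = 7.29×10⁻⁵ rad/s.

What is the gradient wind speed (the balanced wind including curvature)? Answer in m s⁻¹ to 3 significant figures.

38.9 m s⁻¹

Coriolis parameter at 26°N:
f = 2Ω sin φ = 2 × 7.29×10⁻⁵ × sin 26° = 6.39×10⁻⁵ s⁻¹
Pressure gradient: |∂P/∂n| = 1000 Pa / 209000 m = 4.78×10⁻³ Pa/m
Geostrophic speed: V_g = |∂P/∂n|/(fρ) = 4.78×10⁻³/(6.39×10⁻⁵ × 1.09) = 68.7 m/s
Around a low, centrifugal force acts outward with Coriolis, so pressure-gradient force balances both:
(1/ρ)|∂P/∂n| = fV + V²/R  →  V² + fR·V − fR·V_g = 0
With fR = 6.39×10⁻⁵ × 797×10³ m = 50.9 m/s:
V = [−fR + √((fR)² + 4 fR V_g)]/2 = [−50.9 + √(50.9² + 4×50.9×68.7)]/2 = 38.9 m/s
Subgeostrophic (V < V_g = 68.7 m/s), as expected around a low.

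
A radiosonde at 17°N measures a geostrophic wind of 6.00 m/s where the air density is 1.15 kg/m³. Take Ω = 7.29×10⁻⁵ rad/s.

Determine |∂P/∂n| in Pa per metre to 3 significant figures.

2.94×10⁻⁴ Pa/m

Coriolis parameter at 17°N:
f = 2Ω sin φ = 2 × 7.29×10⁻⁵ × sin 17° = 4.26×10⁻⁵ s⁻¹
Geostrophic balance rearranged: |∂P/∂n| = f ρ V_g
|∂P/∂n| = 4.26×10⁻⁵ × 1.15 × 6.00 = 2.94×10⁻⁴ Pa/m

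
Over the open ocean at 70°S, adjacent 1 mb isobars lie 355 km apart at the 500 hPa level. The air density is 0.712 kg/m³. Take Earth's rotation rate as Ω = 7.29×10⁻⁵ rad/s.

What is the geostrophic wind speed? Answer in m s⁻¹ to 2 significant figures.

Coriolis parameter at 70°S:
f = 2Ω sin φ = 2 × 7.29×10⁻⁵ × sin 70° = 1.37×10⁻⁴ s⁻¹
Pressure gradient: |∂P/∂n| = 100 Pa / 355000 m = 2.82×10⁻⁴ Pa/m
Geostrophic balance (pressure-gradient force = Coriolis force):
V_g = (1/(fρ)) |∂P/∂n| = 2.82×10⁻⁴ / (1.37×10⁻⁴ × 0.712) = 2.89 m/s

2.9 m s⁻¹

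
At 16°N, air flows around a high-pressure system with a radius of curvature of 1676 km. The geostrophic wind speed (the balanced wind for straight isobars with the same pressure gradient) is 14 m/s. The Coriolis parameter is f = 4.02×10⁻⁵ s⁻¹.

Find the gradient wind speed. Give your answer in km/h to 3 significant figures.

71.4 km/h

Around a high, pressure-gradient force acts outward with centrifugal, so Coriolis balances both:
fV = (1/ρ)|∂P/∂n| + V²/R  →  V² − fR·V + fR·V_g = 0
With fR = 4.02×10⁻⁵ × 1676×10³ m = 67.4 m/s:
V = [fR − √((fR)² − 4 fR V_g)]/2 = [67.4 − √(67.4² − 4×67.4×14)]/2 = 19.8 m/s
Supergeostrophic (V > V_g = 14 m/s), as expected around a high.
Converting: 19.8 m/s × 3.6 = 71.4 km/h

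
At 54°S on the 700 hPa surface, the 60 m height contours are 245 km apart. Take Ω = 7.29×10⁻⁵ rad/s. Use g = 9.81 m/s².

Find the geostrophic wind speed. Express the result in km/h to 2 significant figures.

73 km/h

Coriolis parameter at 54°S:
f = 2Ω sin φ = 2 × 7.29×10⁻⁵ × sin 54° = 1.18×10⁻⁴ s⁻¹
Height gradient: |∂Z/∂n| = 60 m / 245000 m = 2.45×10⁻⁴
On a pressure surface, geostrophic balance gives V_g = (g/f)|∂Z/∂n|:
V_g = 9.81 × 2.45×10⁻⁴ / 1.18×10⁻⁴ = 20.4 m/s
Converting: 20.4 m/s × 3.6 = 73 km/h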